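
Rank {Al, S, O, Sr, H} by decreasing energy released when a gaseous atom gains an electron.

Adding an electron releases more energy for atoms nearer the top right (short of the noble gases).
Here both period and group differ, so the two effects have to be weighed against each other.
Al > Sr: relative to Sr, both the across-period and down-group shifts push Al's electron affinity up.
H > Al: the two effects oppose for this pair; the down-group effect wins (73 vs 42 kJ/mol).
O > H: the two effects oppose for this pair; the across-period effect wins (141 vs 73 kJ/mol).
S > O: this pair runs against the simple trend — see the exception note.
Note the exception: S has a higher electron affinity than O, contrary to the simple trend — the compact 2p subshell of O repels the added electron more than S's larger 3p does.
For reference (kJ/mol): H 73, O 141, Al 42, S 200, Sr 5.
So from highest to lowest: S > O > H > Al > Sr.

S > O > H > Al > Sr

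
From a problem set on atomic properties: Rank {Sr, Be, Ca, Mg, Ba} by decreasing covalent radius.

Ba, Sr, Ca, Mg, Be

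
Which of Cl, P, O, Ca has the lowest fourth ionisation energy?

P

After 3 electrons have been removed, what remains? Cl³⁺ still has 4 valence electrons; P³⁺ still has 2 valence electrons; O³⁺ still has 3 valence electrons; Ca³⁺ is already 1 electron into the core.
Usually core removal costs more than valence removal, but here the competition is close: a tightly held n=2 valence electron can cost more to remove than an n=3 core electron, so the actual values have to decide it.
Valence configurations: Cl³⁺ [Ne]3s²3p², P³⁺ [Ne]3s², O³⁺ [He]2s²2p¹.
The numbers (kJ/mol): Cl 5159, P 4964, O 7469, Ca 6491.
So the fourth ionization energies run P < Cl < Ca < O.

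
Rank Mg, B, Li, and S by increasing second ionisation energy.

Mg < S < B < Li

Consider each +1 ion: Mg⁺ still has 1 valence electron; B⁺ still has 2 valence electrons; Li⁺ is the bare [He] core; S⁺ still has 5 valence electrons.
Core electrons are held far more tightly than valence electrons, so Li tops the IE_2 order.
Valence configurations: Mg⁺ [Ne]3s¹, B⁺ [He]2s², S⁺ [Ne]3s²3p³.
Tabulated IE_2 (kJ/mol): Mg 1451, B 2427, Li 7298, S 2252.
Putting it together, IE_2: Mg < S < B < Li.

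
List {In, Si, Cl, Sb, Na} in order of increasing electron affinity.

In, Na, Sb, Si, Cl

Na is in period 3, group 1; Si is in period 3, group 14; Cl is in period 3, group 17; In is in period 5, group 13; Sb is in period 5, group 15.
Atoms with high Z_eff and room in the valence shell (especially the halogens) have the most exothermic electron affinities.
Here both period and group differ, so the two effects have to be weighed against each other.
Na > In: the two effects oppose for this pair; the down-group effect wins (53 vs 29 kJ/mol).
Sb > Na: the two effects oppose for this pair; the across-period effect wins (103 vs 53 kJ/mol).
Si > Sb: the two effects oppose for this pair; the down-group effect wins (134 vs 103 kJ/mol).
Cl > Si: both are in period 3; the period trend gives Cl the larger value.
Approximate values (kJ/mol): Na 53, Si 134, Cl 349, In 29, Sb 103.
So from lowest to highest: In < Na < Sb < Si < Cl.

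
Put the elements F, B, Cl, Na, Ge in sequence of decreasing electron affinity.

Cl, F, Ge, Na, B

B is in period 2, group 13; F is in period 2, group 17; Na is in period 3, group 1; Cl is in period 3, group 17; Ge is in period 4, group 14.
Atoms with high Z_eff and room in the valence shell (especially the halogens) have the most exothermic electron affinities.
These span different periods and groups, so the two trends combine.
Na > B: this pair runs against the simple trend — see the exception note.
Ge > Na: the two effects oppose for this pair; the across-period effect wins (119 vs 53 kJ/mol).
F > Ge: both effects reinforce here, so F is clearly the higher of the two.
Cl > F: this pair runs against the simple trend — see the exception note.
Note the exception: Na has a higher electron affinity than B, contrary to the simple trend — B's ns²np¹ configuration gives only a small electron affinity — the sparsely filled np subshell binds an added electron weakly.
Note the exception: Cl has a higher electron affinity than F, contrary to the simple trend — F's small 2p subshell makes the incoming electron feel strong e⁻–e⁻ repulsion, so Cl actually releases more energy on gaining an electron.
Approximate values (kJ/mol): B 27, F 328, Na 53, Cl 349, Ge 119.
So from highest to lowest: Cl > F > Ge > Na > B.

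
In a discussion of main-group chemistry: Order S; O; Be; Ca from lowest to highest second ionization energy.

IE_2 is the cost of taking one more electron from the +1 cation: S⁺ still has 5 valence electrons; O⁺ still has 5 valence electrons; Be⁺ still has 1 valence electron; Ca⁺ still has 1 valence electron.
All are still removing valence electrons, so compare the +1 ions as you would atoms: IE_2 generally rises across a period (higher Z_eff) and falls down a group (larger shell), subject to the usual subshell exceptions.
Valence configurations: S⁺ [Ne]3s²3p³, O⁺ [He]2s²2p³, Be⁺ [He]2s¹, Ca⁺ [Ar]4s¹.
The numbers (kJ/mol): S 2252, O 3388, Be 1757, Ca 1145.
Hence IE_2: Ca < Be < S < O.

Ca, Be, S, O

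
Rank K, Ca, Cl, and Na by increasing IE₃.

Cl < K < Ca < Na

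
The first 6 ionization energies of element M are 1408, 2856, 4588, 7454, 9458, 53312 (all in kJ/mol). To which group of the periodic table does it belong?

Group 15

Look for the largest jump between consecutive ionization energies: IE6/IE5 ≈ 5.6, far larger than any earlier ratio.
That jump marks the point where a core electron is being removed. So the atom has 5 valence electrons.
A main-group element with 5 valence electrons is in group 15.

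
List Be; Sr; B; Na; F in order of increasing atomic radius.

F, B, Be, Na, Sr

Be is in period 2, group 2; B is in period 2, group 13; F is in period 2, group 17; Na is in period 3, group 1; Sr is in period 5, group 2.
Moving right in a period, electrons are added to the same shell under a stronger nuclear pull, so atoms get smaller; moving down, a new shell is opened and atoms get larger.
Neither a single period nor a single group — weigh both effects.
B > F: B lies to the left of F in period 2, so the across-period effect alone puts B larger.
Be > B: both are in period 2; the period trend gives Be the larger value.
Na > Be: both effects reinforce here, so Na is clearly the larger of the two.
Sr > Na: period and group pull opposite ways; the down-group shift dominates (185 vs 155 pm).
For reference (pm): Be 102, B 85, F 64, Na 155, Sr 185.
So from smallest to largest: F < B < Be < Na < Sr.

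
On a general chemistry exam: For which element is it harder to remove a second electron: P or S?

S

Consider each +1 ion: P⁺ still has 4 valence electrons; S⁺ still has 5 valence electrons.
All are still removing valence electrons, so compare the +1 ions as you would atoms: IE_2 generally rises across a period (higher Z_eff) and falls down a group (larger shell), subject to the usual subshell exceptions.
Valence configurations: P⁺ [Ne]3s²3p², S⁺ [Ne]3s²3p³.
Tabulated IE_2 (kJ/mol): P 1907, S 2252.
Hence IE_2: P < S.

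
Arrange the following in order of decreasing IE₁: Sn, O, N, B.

B is in period 2, group 13; N is in period 2, group 15; O is in period 2, group 16; Sn is in period 5, group 14.
First ionization energy rises across a period (greater Z_eff holds electrons more tightly) and falls down a group (valence electrons are farther from the nucleus).
These span different periods and groups, so the two trends combine.
B > Sn: period and group pull opposite ways; the down-group shift dominates (801 vs 709 kJ/mol).
O > B: both are in period 2; the period trend gives O the larger value.
N > O: this pair runs against the simple trend — see the exception note.
Note the exception: N has a higher first ionization energy than O, contrary to the simple trend — pairing an electron in O's 2p⁴ costs repulsion energy, so O ionizes more easily than half-filled N (2p³).
Approximate values (kJ/mol): B 801, N 1402, O 1314, Sn 709.
So from highest to lowest: N > O > B > Sn.

N, O, B, Sn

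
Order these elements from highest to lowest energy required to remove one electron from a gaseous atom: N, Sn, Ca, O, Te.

N is in period 2, group 15; O is in period 2, group 16; Ca is in period 4, group 2; Sn is in period 5, group 14; Te is in period 5, group 16.
Across a period the outer electron is held more tightly (higher IE₁); down a group it sits in a higher shell, more shielded, and comes off more easily.
Here both period and group differ, so the two effects have to be weighed against each other.
Sn > Ca: the two effects oppose for this pair; the across-period effect wins (709 vs 590 kJ/mol).
Te > Sn: Te lies to the right of Sn in period 5, so the across-period effect alone puts Te higher.
O > Te: O sits above Te in group 16, so the down-group effect alone puts O higher.
N > O: this pair runs against the simple trend — see the exception note.
Note the exception: N has a higher first ionization energy than O, contrary to the simple trend — pairing an electron in O's 2p⁴ costs repulsion energy, so O ionizes more easily than half-filled N (2p³).
Approximate values (kJ/mol): N 1402, O 1314, Ca 590, Sn 709, Te 869.
So from highest to lowest: N > O > Te > Sn > Ca.

N > O > Te > Sn > Ca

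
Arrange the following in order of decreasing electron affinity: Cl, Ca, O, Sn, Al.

Atoms with high Z_eff and room in the valence shell (especially the halogens) have the most exothermic electron affinities.
Here both period and group differ, so the two effects have to be weighed against each other.
Al > Ca: both effects reinforce here, so Al is clearly the higher of the two.
Sn > Al: the two effects oppose for this pair; the across-period effect wins (107 vs 42 kJ/mol).
O > Sn: both effects reinforce here, so O is clearly the higher of the two.
Cl > O: period and group pull opposite ways; the across-period shift dominates (349 vs 141 kJ/mol).
For reference (kJ/mol): O 141, Al 42, Cl 349, Ca 2, Sn 107.
So from highest to lowest: Cl > O > Sn > Al > Ca.

Cl, O, Sn, Al, Ca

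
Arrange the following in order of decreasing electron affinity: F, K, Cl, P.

Cl > F > P > K

Electron affinity generally becomes more exothermic across a period toward the halogens and less exothermic down a group.
These span different periods and groups, so the two trends combine.
P > K: relative to K, both the across-period and down-group shifts push P's electron affinity up.
F > P: relative to P, both the across-period and down-group shifts push F's electron affinity up.
Cl > F: this pair runs against the simple trend — see the exception note.
Note the exception: Cl has a higher electron affinity than F, contrary to the simple trend — F's small 2p subshell makes the incoming electron feel strong e⁻–e⁻ repulsion, so Cl actually releases more energy on gaining an electron.
Approximate values (kJ/mol): F 328, P 72, Cl 349, K 48.
So from highest to lowest: Cl > F > P > K.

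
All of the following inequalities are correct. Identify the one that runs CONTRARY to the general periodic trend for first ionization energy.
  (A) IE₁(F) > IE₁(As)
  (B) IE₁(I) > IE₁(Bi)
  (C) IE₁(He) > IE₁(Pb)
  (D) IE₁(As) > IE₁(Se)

The general trend: first ionization energy increases across a period and decreases down a group.
(A) F (period 2, group 17) vs As (period 4, group 15): the stated order agrees with the simple trend.
(B) I (period 5, group 17) vs Bi (period 6, group 15): the stated order agrees with the simple trend.
(C) He (period 1, group 18) vs Pb (period 6, group 14): the stated order agrees with the simple trend.
(D) As (period 4, group 15) vs Se (period 4, group 16): the stated order contradicts the simple trend.
The exception is (D): Se (4p⁴) ionizes more easily than half-filled As (4p³).

(D)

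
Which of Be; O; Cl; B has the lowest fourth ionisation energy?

Cl

After 3 electrons have been removed, what remains? Be³⁺ is already 1 electron into the core; O³⁺ still has 3 valence electrons; Cl³⁺ still has 4 valence electrons; B³⁺ is the bare [He] core.
Pulling an electron out of a noble-gas core costs far more than removing a remaining valence electron, so Be and B sit at the high end of IE_4.
Valence configurations: O³⁺ [He]2s²2p¹, Cl³⁺ [Ne]3s²3p².
Tabulated IE_4 (kJ/mol): Be 21007, O 7469, Cl 5159, B 25026.
Putting it together, IE_4: Cl < O < Be < B.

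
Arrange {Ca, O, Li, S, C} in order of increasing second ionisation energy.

Consider each +1 ion: Ca⁺ still has 1 valence electron; O⁺ still has 5 valence electrons; Li⁺ is the bare [He] core; S⁺ still has 5 valence electrons; C⁺ still has 3 valence electrons.
Core electrons are held far more tightly than valence electrons, so Li tops the IE_2 order.
Valence configurations: Ca⁺ [Ar]4s¹, O⁺ [He]2s²2p³, S⁺ [Ne]3s²3p³, C⁺ [He]2s²2p¹.
The numbers (kJ/mol): Ca 1145, O 3388, Li 7298, S 2252, C 2353.
Hence IE_2: Ca < S < C < O < Li.

Ca < S < C < O < Li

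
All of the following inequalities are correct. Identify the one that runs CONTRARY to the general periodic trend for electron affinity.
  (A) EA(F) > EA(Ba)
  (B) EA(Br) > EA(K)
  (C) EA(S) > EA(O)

The general trend: electron affinity increases across a period and decreases down a group.
(A) F (period 2, group 17) vs Ba (period 6, group 2): the stated order agrees with the simple trend.
(B) Br (period 4, group 17) vs K (period 4, group 1): the stated order agrees with the simple trend.
(C) S (period 3, group 16) vs O (period 2, group 16): the stated order contradicts the simple trend.
The exception is (C): the compact 2p subshell of O repels the added electron more than S's larger 3p does.

(C)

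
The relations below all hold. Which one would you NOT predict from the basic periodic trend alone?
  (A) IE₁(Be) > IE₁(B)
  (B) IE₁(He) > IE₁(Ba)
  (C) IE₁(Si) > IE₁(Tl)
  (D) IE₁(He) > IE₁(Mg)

The general trend: first ionization energy increases across a period and decreases down a group.
(A) Be (period 2, group 2) vs B (period 2, group 13): the stated order contradicts the simple trend.
(B) He (period 1, group 18) vs Ba (period 6, group 2): the stated order agrees with the simple trend.
(C) Si (period 3, group 14) vs Tl (period 6, group 13): the stated order agrees with the simple trend.
(D) He (period 1, group 18) vs Mg (period 3, group 2): the stated order agrees with the simple trend.
The exception is (A): removing B's lone 2p electron is easier than breaking Be's filled 2s².

(A)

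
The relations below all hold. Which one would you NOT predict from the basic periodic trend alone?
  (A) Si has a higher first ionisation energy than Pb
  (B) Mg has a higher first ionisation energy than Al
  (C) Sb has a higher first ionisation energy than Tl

The general trend: first ionisation energy increases across a period and decreases down a group.
(A) Si (period 3, group 14) vs Pb (period 6, group 14): the stated order agrees with the simple trend.
(B) Mg (period 3, group 2) vs Al (period 3, group 13): the stated order contradicts the simple trend.
(C) Sb (period 5, group 15) vs Tl (period 6, group 13): the stated order agrees with the simple trend.
The exception is (B): Al's single 3p electron is easier to remove than one from Mg's filled 3s².

(B)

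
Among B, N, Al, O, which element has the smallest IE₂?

After 1 electron has been removed, what remains? B⁺ still has 2 valence electrons; N⁺ still has 4 valence electrons; Al⁺ still has 2 valence electrons; O⁺ still has 5 valence electrons.
All are still removing valence electrons, so compare the +1 ions as you would atoms: IE_2 generally rises across a period (higher Z_eff) and falls down a group (larger shell), subject to the usual subshell exceptions.
Valence configurations: B⁺ [He]2s², N⁺ [He]2s²2p², Al⁺ [Ne]3s², O⁺ [He]2s²2p³.
Tabulated IE_2 (kJ/mol): B 2427, N 2856, Al 1817, O 3388.
Hence IE_2: Al < B < N < O.

Al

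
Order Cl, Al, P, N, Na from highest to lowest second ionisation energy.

The second ionization energy removes an electron from the +1 ion. For each element: Cl⁺ still has 6 valence electrons; Al⁺ still has 2 valence electrons; P⁺ still has 4 valence electrons; N⁺ still has 4 valence electrons; Na⁺ is the bare [Ne] core.
Pulling an electron out of a noble-gas core costs far more than removing a remaining valence electron, so Na sits at the high end of IE_2.
Valence configurations: Cl⁺ [Ne]3s²3p⁴, Al⁺ [Ne]3s², P⁺ [Ne]3s²3p², N⁺ [He]2s²2p².
Tabulated IE_2 (kJ/mol): Cl 2298, Al 1817, P 1907, N 2856, Na 4562.
So the second ionization energies run Al < P < Cl < N < Na.

Na > N > Cl > P > Al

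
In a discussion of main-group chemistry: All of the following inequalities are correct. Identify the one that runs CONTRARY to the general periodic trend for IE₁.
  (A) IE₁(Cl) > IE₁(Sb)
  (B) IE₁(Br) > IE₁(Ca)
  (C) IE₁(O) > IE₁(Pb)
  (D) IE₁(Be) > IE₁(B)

The general trend: IE₁ increases across a period and decreases down a group.
(A) Cl (period 3, group 17) vs Sb (period 5, group 15): the stated order agrees with the simple trend.
(B) Br (period 4, group 17) vs Ca (period 4, group 2): the stated order agrees with the simple trend.
(C) O (period 2, group 16) vs Pb (period 6, group 14): the stated order agrees with the simple trend.
(D) Be (period 2, group 2) vs B (period 2, group 13): the stated order contradicts the simple trend.
The exception is (D): removing B's lone 2p electron is easier than breaking Be's filled 2s².

(D)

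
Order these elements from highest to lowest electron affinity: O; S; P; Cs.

S > O > P > Cs

O is in period 2, group 16; P is in period 3, group 15; S is in period 3, group 16; Cs is in period 6, group 1.
EA tends to increase across a period and decrease down a group, though the pattern is less regular than for IE or radius.
Neither a single period nor a single group — weigh both effects.
P > Cs: relative to Cs, both the across-period and down-group shifts push P's electron affinity up.
O > P: relative to P, both the across-period and down-group shifts push O's electron affinity up.
S > O: this pair runs against the simple trend — see the exception note.
Note the exception: S has a higher electron affinity than O, contrary to the simple trend — the compact 2p subshell of O repels the added electron more than S's larger 3p does.
For reference (kJ/mol): O 141, P 72, S 200, Cs 46.
So from highest to lowest: S > O > P > Cs.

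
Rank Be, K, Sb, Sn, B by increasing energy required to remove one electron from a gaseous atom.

K < Sn < B < Sb < Be

First ionization energy rises across a period (greater Z_eff holds electrons more tightly) and falls down a group (valence electrons are farther from the nucleus).
Neither a single period nor a single group — weigh both effects.
Sn > K: the two effects oppose for this pair; the across-period effect wins (709 vs 419 kJ/mol).
B > Sn: the two effects oppose for this pair; the down-group effect wins (801 vs 709 kJ/mol).
Sb > B: the two effects oppose for this pair; the across-period effect wins (831 vs 801 kJ/mol).
Be > Sb: period and group pull opposite ways; the down-group shift dominates (900 vs 831 kJ/mol).
Note the exception: Be has a higher first ionization energy than B, contrary to the simple trend — removing B's lone 2p electron is easier than breaking Be's filled 2s².
Tabulated first ionization energy (kJ/mol): Be 900, B 801, K 419, Sn 709, Sb 831.
So from lowest to highest: K < Sn < B < Sb < Be.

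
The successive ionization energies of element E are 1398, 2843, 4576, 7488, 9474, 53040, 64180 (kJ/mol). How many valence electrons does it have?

Look for the largest jump between consecutive ionization energies: IE6/IE5 ≈ 5.6, far larger than any earlier ratio.
That jump marks the point where a core electron is being removed. So the atom has 5 valence electrons.

5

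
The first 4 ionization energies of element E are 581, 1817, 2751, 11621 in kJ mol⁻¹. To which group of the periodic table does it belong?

Group 13

Look for the largest jump between consecutive ionization energies: IE4/IE3 ≈ 4.2, far larger than any earlier ratio.
That jump marks the point where a core electron is being removed. So the atom has 3 valence electrons.
A main-group element with 3 valence electrons is in group 13.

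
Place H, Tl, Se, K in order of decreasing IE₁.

H is in period 1, group 1; K is in period 4, group 1; Se is in period 4, group 16; Tl is in period 6, group 13.
Removing the outermost electron gets harder across a period and easier down a group.
These span different periods and groups, so the two trends combine.
Tl > K: period and group pull opposite ways; the across-period shift dominates (589 vs 419 kJ/mol).
Se > Tl: relative to Tl, both the across-period and down-group shifts push Se's first ionization energy up.
H > Se: the two effects oppose for this pair; the down-group effect wins (1312 vs 941 kJ/mol).
Approximate values (kJ/mol): H 1312, K 419, Se 941, Tl 589.
So from highest to lowest: H > Se > Tl > K.

H > Se > Tl > K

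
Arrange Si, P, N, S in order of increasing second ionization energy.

The second ionization energy removes an electron from the +1 ion. For each element: Si⁺ still has 3 valence electrons; P⁺ still has 4 valence electrons; N⁺ still has 4 valence electrons; S⁺ still has 5 valence electrons.
All are still removing valence electrons, so compare the +1 ions as you would atoms: IE_2 generally rises across a period (higher Z_eff) and falls down a group (larger shell), subject to the usual subshell exceptions.
Valence configurations: Si⁺ [Ne]3s²3p¹, P⁺ [Ne]3s²3p², N⁺ [He]2s²2p², S⁺ [Ne]3s²3p³.
Approximate IE_2 values (kJ/mol): Si 1577, P 1907, N 2856, S 2252.
Putting it together, IE_2: Si < P < S < N.

Si < P < S < N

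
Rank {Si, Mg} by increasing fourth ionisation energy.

IE_4 is the cost of taking one more electron from the +3 cation: Si³⁺ still has 1 valence electron; Mg³⁺ is already 1 electron into the core.
Pulling an electron out of a noble-gas core costs far more than removing a remaining valence electron, so Mg sits at the high end of IE_4.
Tabulated IE_4 (kJ/mol): Si 4356, Mg 10543.
Hence IE_4: Si < Mg.

Si, Mg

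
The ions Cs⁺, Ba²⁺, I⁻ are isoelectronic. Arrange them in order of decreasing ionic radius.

All of these have 54 electrons, so size is governed by nuclear charge alone: the more protons, the stronger the pull on the same electron cloud, and the smaller the ion.
Nuclear charges: Ba²⁺ (Z=56), Cs⁺ (Z=55), I⁻ (Z=53).
Largest to smallest: I⁻ > Cs⁺ > Ba²⁺.

I⁻, Cs⁺, Ba²⁺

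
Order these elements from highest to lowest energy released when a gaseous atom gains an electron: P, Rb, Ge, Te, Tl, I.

I > Te > Ge > P > Rb > Tl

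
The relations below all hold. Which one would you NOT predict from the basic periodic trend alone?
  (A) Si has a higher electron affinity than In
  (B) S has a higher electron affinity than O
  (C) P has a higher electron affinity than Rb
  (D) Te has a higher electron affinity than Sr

The general trend: electron affinity increases across a period and decreases down a group.
(A) Si (period 3, group 14) vs In (period 5, group 13): the stated order agrees with the simple trend.
(B) S (period 3, group 16) vs O (period 2, group 16): the stated order contradicts the simple trend.
(C) P (period 3, group 15) vs Rb (period 5, group 1): the stated order agrees with the simple trend.
(D) Te (period 5, group 16) vs Sr (period 5, group 2): the stated order agrees with the simple trend.
The exception is (B): the compact 2p subshell of O repels the added electron more than S's larger 3p does.

(B)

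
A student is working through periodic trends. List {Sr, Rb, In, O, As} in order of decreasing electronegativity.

O > As > In > Sr > Rb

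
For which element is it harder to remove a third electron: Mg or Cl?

After 2 electrons have been removed, what remains? Mg²⁺ is the bare [Ne] core; Cl²⁺ still has 5 valence electrons.
Pulling an electron out of a noble-gas core costs far more than removing a remaining valence electron, so Mg sits at the high end of IE_3.
Tabulated IE_3 (kJ/mol): Mg 7733, Cl 3822.
Hence IE_3: Cl < Mg.

Mg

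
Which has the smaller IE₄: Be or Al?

IE_4 is the cost of taking one more electron from the +3 cation: Be³⁺ is already 1 electron into the core; Al³⁺ is the bare [Ne] core.
All of these are removing an electron from a noble-gas core or deeper; the smaller core (lower principal quantum number) is held far more tightly, and within a period the higher nuclear charge binds the same core more tightly.
Tabulated IE_4 (kJ/mol): Be 21007, Al 11577.
Putting it together, IE_4: Al < Be.

Al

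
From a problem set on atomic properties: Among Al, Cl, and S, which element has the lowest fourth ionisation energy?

S

Consider each +3 ion: Al³⁺ is the bare [Ne] core; Cl³⁺ still has 4 valence electrons; S³⁺ still has 3 valence electrons.
Core electrons are held far more tightly than valence electrons, so Al tops the IE_4 order.
Valence configurations: Cl³⁺ [Ne]3s²3p², S³⁺ [Ne]3s²3p¹.
The numbers (kJ/mol): Al 11577, Cl 5159, S 4556.
Hence IE_4: S < Cl < Al.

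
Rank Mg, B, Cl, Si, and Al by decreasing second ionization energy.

B > Cl > Al > Si > Mg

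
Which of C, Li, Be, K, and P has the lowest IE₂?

The second ionization energy removes an electron from the +1 ion. For each element: C⁺ still has 3 valence electrons; Li⁺ is the bare [He] core; Be⁺ still has 1 valence electron; K⁺ is the bare [Ar] core; P⁺ still has 4 valence electrons.
Pulling an electron out of a noble-gas core costs far more than removing a remaining valence electron, so K and Li sit at the high end of IE_2.
Valence configurations: C⁺ [He]2s²2p¹, Be⁺ [He]2s¹, P⁺ [Ne]3s²3p².
The numbers (kJ/mol): C 2353, Li 7298, Be 1757, K 3052, P 1907.
So the second ionization energies run Be < P < C < K < Li.

Be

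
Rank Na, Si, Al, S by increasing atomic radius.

Na is in period 3, group 1; Al is in period 3, group 13; Si is in period 3, group 14; S is in period 3, group 16.
Atomic radius shrinks across a period as nuclear charge pulls the same shell inward, and grows down a group as new shells are added.
All lie in period 3, so atomic radius increases right to left.
So from smallest to largest: S < Si < Al < Na.

S, Si, Al, Na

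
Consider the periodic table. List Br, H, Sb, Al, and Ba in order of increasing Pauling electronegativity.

Ba < Al < Sb < H < Br

H is in period 1, group 1; Al is in period 3, group 13; Br is in period 4, group 17; Sb is in period 5, group 15; Ba is in period 6, group 2.
Atoms toward the upper right of the periodic table pull bonding electrons most strongly.
Neither a single period nor a single group — weigh both effects.
Al > Ba: relative to Ba, both the across-period and down-group shifts push Al's electronegativity up.
Sb > Al: period and group pull opposite ways; the across-period shift dominates (2.05 vs 1.61).
H > Sb: the two effects oppose for this pair; the down-group effect wins (2.20 vs 2.05).
Br > H: the two effects oppose for this pair; the across-period effect wins (2.96 vs 2.20).
For reference (Pauling): H 2.20, Al 1.61, Br 2.96, Sb 2.05, Ba 0.89.
So from lowest to highest: Ba < Al < Sb < H < Br.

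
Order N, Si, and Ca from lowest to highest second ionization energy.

After 1 electron has been removed, what remains? N⁺ still has 4 valence electrons; Si⁺ still has 3 valence electrons; Ca⁺ still has 1 valence electron.
All are still removing valence electrons, so compare the +1 ions as you would atoms: IE_2 generally rises across a period (higher Z_eff) and falls down a group (larger shell), subject to the usual subshell exceptions.
Valence configurations: N⁺ [He]2s²2p², Si⁺ [Ne]3s²3p¹, Ca⁺ [Ar]4s¹.
Tabulated IE_2 (kJ/mol): N 2856, Si 1577, Ca 1145.
Hence IE_2: Ca < Si < N.

Ca, Si, N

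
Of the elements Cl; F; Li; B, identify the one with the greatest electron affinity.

Cl

Li is in period 2, group 1; B is in period 2, group 13; F is in period 2, group 17; Cl is in period 3, group 17.
EA tends to increase across a period and decrease down a group, though the pattern is less regular than for IE or radius.
These span different periods and groups, so the two trends combine.
Li > B: this pair runs against the simple trend — see the exception note.
F > Li: both are in period 2; the period trend gives F the larger value.
Cl > F: this pair runs against the simple trend — see the exception note.
Note the exception: Li has a higher electron affinity than B, contrary to the simple trend — B's ns²np¹ configuration gives only a small electron affinity — the sparsely filled np subshell binds an added electron weakly.
Note the exception: Cl has a higher electron affinity than F, contrary to the simple trend — F's small 2p subshell makes the incoming electron feel strong e⁻–e⁻ repulsion, so Cl actually releases more energy on gaining an electron.
Approximate values (kJ/mol): Li 60, B 27, F 328, Cl 349.
The greatest electron affinity among these belongs to Cl.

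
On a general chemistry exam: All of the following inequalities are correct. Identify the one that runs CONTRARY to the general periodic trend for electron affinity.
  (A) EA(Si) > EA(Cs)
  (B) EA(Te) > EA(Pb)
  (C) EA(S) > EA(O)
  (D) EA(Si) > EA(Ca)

(C)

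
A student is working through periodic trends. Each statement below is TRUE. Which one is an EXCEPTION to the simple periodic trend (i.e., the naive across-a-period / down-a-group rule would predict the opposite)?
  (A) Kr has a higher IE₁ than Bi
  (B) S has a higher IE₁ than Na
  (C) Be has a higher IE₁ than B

The general trend: IE₁ increases across a period and decreases down a group.
(A) Kr (period 4, group 18) vs Bi (period 6, group 15): the stated order agrees with the simple trend.
(B) S (period 3, group 16) vs Na (period 3, group 1): the stated order agrees with the simple trend.
(C) Be (period 2, group 2) vs B (period 2, group 13): the stated order contradicts the simple trend.
The exception is (C): removing B's lone 2p electron is easier than breaking Be's filled 2s².

(C)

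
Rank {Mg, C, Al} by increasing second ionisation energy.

The second ionization energy removes an electron from the +1 ion. For each element: Mg⁺ still has 1 valence electron; C⁺ still has 3 valence electrons; Al⁺ still has 2 valence electrons.
All are still removing valence electrons, so compare the +1 ions as you would atoms: IE_2 generally rises across a period (higher Z_eff) and falls down a group (larger shell), subject to the usual subshell exceptions.
Valence configurations: Mg⁺ [Ne]3s¹, C⁺ [He]2s²2p¹, Al⁺ [Ne]3s².
Approximate IE_2 values (kJ/mol): Mg 1451, C 2353, Al 1817.
So the second ionization energies run Mg < Al < C.

Mg < Al < C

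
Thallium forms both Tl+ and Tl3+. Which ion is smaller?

Both ions have Z = 81 protons, but Tl3+ has lost more electrons, so its remaining electrons feel a larger effective nuclear charge per electron and are pulled in more tightly.
Higher positive charge → smaller ion, so Tl+ > Tl3+.

Tl3+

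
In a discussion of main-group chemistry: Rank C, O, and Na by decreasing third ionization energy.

Na, O, C

The third ionization energy removes an electron from the +2 ion. For each element: C²⁺ still has 2 valence electrons; O²⁺ still has 4 valence electrons; Na²⁺ is already 1 electron into the core.
Breaking into a closed-shell core is much more expensive than removing a leftover valence electron — Na has the largest IE_3 here.
Valence configurations: C²⁺ [He]2s², O²⁺ [He]2s²2p².
Tabulated IE_3 (kJ/mol): C 4620, O 5300, Na 6910.
So the third ionization energies run C < O < Na.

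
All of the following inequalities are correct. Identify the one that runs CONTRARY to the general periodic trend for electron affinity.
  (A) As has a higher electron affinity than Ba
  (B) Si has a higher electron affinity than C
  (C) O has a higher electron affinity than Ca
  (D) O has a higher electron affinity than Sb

(B)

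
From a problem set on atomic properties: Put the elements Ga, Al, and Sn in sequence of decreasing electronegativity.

EN rises left→right (higher Z_eff, smaller atoms) and falls top→bottom (larger, more shielded atoms).
Neither a single period nor a single group — weigh both effects.
Ga > Al: this pair runs against the simple trend — see the exception note.
Sn > Ga: the two effects oppose for this pair; the across-period effect wins (1.96 vs 1.81).
Note the exception: Ga has a higher electronegativity than Al, contrary to the simple trend — poor shielding by filled d (and f) subshells raises the heavier element's effective nuclear charge more than the simple down-group trend predicts.
For reference (Pauling): Al 1.61, Ga 1.81, Sn 1.96.
So from highest to lowest: Sn > Ga > Al.

Sn > Ga > Al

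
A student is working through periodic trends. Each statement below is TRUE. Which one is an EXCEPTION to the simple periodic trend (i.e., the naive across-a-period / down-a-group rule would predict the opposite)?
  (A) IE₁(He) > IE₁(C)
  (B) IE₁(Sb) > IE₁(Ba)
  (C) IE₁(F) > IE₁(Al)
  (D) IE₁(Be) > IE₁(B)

(D)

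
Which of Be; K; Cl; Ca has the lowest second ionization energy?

Ca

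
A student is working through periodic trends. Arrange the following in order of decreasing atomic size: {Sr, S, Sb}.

Sr, Sb, S

S is in period 3, group 16; Sr is in period 5, group 2; Sb is in period 5, group 15.
Atomic radius shrinks across a period as nuclear charge pulls the same shell inward, and grows down a group as new shells are added.
Neither a single period nor a single group — weigh both effects.
Sb > S: both effects reinforce here, so Sb is clearly the larger of the two.
Sr > Sb: Sr lies to the left of Sb in period 5, so the across-period effect alone puts Sr larger.
Tabulated atomic radius (pm): S 103, Sr 185, Sb 140.
So from largest to smallest: Sr > Sb > S.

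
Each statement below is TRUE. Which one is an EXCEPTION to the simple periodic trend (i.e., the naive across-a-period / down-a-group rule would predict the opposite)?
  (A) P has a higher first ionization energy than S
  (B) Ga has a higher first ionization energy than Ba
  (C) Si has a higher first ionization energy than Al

(A)

The general trend: first ionization energy increases across a period and decreases down a group.
(A) P (period 3, group 15) vs S (period 3, group 16): the stated order contradicts the simple trend.
(B) Ga (period 4, group 13) vs Ba (period 6, group 2): the stated order agrees with the simple trend.
(C) Si (period 3, group 14) vs Al (period 3, group 13): the stated order agrees with the simple trend.
The exception is (A): S (3p⁴) ionizes more easily than half-filled P (3p³) because the paired 3p electron in S is pushed out by e⁻–e⁻ repulsion.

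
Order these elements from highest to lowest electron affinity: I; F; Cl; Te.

Cl > F > I > Te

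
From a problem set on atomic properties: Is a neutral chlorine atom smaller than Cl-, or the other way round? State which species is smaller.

Cl

Forming Cl- adds 1 electron to Cl. More electron–electron repulsion in the same shell, with unchanged nuclear charge, lets the cloud expand.
An anion is larger than its parent atom: Cl- > Cl.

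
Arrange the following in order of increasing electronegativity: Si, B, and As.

EN rises left→right (higher Z_eff, smaller atoms) and falls top→bottom (larger, more shielded atoms).
These sit on a diagonal, where the across-period and down-group effects partly cancel.
B > Si: the two effects oppose for this pair; the down-group effect wins (2.04 vs 1.90).
As > B: period and group pull opposite ways; the across-period shift dominates (2.18 vs 2.04).
For reference (Pauling): B 2.04, Si 1.90, As 2.18.
So from lowest to highest: Si < B < As.

Si < B < As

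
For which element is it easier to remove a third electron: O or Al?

Al

The third ionization energy removes an electron from the +2 ion. For each element: O²⁺ still has 4 valence electrons; Al²⁺ still has 1 valence electron.
All are still removing valence electrons, so compare the +2 ions as you would atoms: IE_3 generally rises across a period (higher Z_eff) and falls down a group (larger shell), subject to the usual subshell exceptions.
Valence configurations: O²⁺ [He]2s²2p², Al²⁺ [Ne]3s¹.
Approximate IE_3 values (kJ/mol): O 5300, Al 2745.
So the third ionization energies run Al < O.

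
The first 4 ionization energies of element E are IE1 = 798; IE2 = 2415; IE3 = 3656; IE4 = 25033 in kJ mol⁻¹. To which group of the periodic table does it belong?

Group 13

Look for the largest jump between consecutive ionization energies: IE4/IE3 ≈ 6.8, far larger than any earlier ratio.
That jump marks the point where a core electron is being removed. So the atom has 3 valence electrons.
A main-group element with 3 valence electrons is in group 13.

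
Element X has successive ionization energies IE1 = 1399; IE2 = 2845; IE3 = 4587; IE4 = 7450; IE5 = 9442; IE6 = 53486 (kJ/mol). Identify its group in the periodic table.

Look for the largest jump between consecutive ionization energies: IE6/IE5 ≈ 5.7, far larger than any earlier ratio.
That jump marks the point where a core electron is being removed. So the atom has 5 valence electrons.
A main-group element with 5 valence electrons is in group 15.

Group 15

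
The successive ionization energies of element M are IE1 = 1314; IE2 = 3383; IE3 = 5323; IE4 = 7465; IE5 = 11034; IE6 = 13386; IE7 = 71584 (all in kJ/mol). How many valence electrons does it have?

Look for the largest jump between consecutive ionization energies: IE7/IE6 ≈ 5.3, far larger than any earlier ratio.
That jump marks the point where a core electron is being removed. So the atom has 6 valence electrons.

6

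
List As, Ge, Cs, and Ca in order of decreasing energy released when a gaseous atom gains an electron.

Ge, As, Cs, Ca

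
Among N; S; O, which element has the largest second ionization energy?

O

Consider each +1 ion: N⁺ still has 4 valence electrons; S⁺ still has 5 valence electrons; O⁺ still has 5 valence electrons.
All are still removing valence electrons, so compare the +1 ions as you would atoms: IE_2 generally rises across a period (higher Z_eff) and falls down a group (larger shell), subject to the usual subshell exceptions.
Valence configurations: N⁺ [He]2s²2p², S⁺ [Ne]3s²3p³, O⁺ [He]2s²2p³.
The numbers (kJ/mol): N 2856, S 2252, O 3388.
Putting it together, IE_2: S < N < O.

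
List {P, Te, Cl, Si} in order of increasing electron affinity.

EA tends to increase across a period and decrease down a group, though the pattern is less regular than for IE or radius.
Neither a single period nor a single group — weigh both effects.
Si > P: this pair runs against the simple trend — see the exception note.
Te > Si: period and group pull opposite ways; the across-period shift dominates (190 vs 134 kJ/mol).
Cl > Te: both effects reinforce here, so Cl is clearly the higher of the two.
Note the exception: Si has a higher electron affinity than P, contrary to the simple trend — adding an electron to P's half-filled 3p³ is unfavourable, so Si (3p²) has the more exothermic EA.
Approximate values (kJ/mol): Si 134, P 72, Cl 349, Te 190.
So from lowest to highest: P < Si < Te < Cl.

P < Si < Te < Cl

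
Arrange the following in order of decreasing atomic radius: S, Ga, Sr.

Sr > Ga > S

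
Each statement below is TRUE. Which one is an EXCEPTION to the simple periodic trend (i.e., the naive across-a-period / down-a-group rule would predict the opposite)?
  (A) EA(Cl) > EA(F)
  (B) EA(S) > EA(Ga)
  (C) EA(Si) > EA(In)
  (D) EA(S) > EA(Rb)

(A)

The general trend: electron affinity increases across a period and decreases down a group.
(A) Cl (period 3, group 17) vs F (period 2, group 17): the stated order contradicts the simple trend.
(B) S (period 3, group 16) vs Ga (period 4, group 13): the stated order agrees with the simple trend.
(C) Si (period 3, group 14) vs In (period 5, group 13): the stated order agrees with the simple trend.
(D) S (period 3, group 16) vs Rb (period 5, group 1): the stated order agrees with the simple trend.
The exception is (A): F's small 2p subshell makes the incoming electron feel strong e⁻–e⁻ repulsion, so Cl actually releases more energy on gaining an electron.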